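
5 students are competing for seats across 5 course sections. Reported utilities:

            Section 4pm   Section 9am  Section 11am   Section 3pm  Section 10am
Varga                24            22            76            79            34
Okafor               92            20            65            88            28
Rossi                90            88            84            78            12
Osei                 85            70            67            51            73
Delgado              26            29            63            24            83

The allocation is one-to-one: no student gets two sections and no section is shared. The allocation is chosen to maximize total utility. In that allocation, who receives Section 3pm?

This is the linear assignment problem.
Optimal: Varga→Section 11am (76 points), Okafor→Section 3pm (88 points), Rossi→Section 9am (88 points), Osei→Section 4pm (85 points), Delgado→Section 10am (83 points) — total 76+88+88+85+83 = 420 points.
Column-greedy (each section in turn goes to its best remaining student) gives 390 points, worse by 30.
Swapping Okafor↔Varga (Okafor→Section 11am 65 points, Varga→Section 3pm 79 points) loses 20.
Every other assignment is strictly worse.
Okafor's own top section is Section 4pm (92 points), but forcing Okafor→Section 4pm and reassigning the rest optimally gives only 409 points — worse by 11.

Okafor receives Section 3pm.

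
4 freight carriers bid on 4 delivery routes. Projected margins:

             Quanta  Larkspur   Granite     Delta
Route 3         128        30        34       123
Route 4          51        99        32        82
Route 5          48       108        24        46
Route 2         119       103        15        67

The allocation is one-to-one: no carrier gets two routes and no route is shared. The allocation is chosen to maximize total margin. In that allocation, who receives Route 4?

Optimal: Quanta→Route 2 ($119k), Larkspur→Route 5 ($108k), Granite→Route 4 ($32k), Delta→Route 3 ($123k) — total 119+108+32+123 = $382k.
Row-greedy (each carrier in turn takes its best remaining route) gives $335k, worse by 47.
Next-best assignment: Quanta→Route 2, Larkspur→Route 4, Granite→Route 5, Delta→Route 3 = $365k.
Checked against all permutations: $382k is optimal.
Granite's own top route is Route 3 ($34k), but forcing Granite→Route 3 and reassigning the rest optimally gives only $343k — worse by 39.

Granite receives Route 4.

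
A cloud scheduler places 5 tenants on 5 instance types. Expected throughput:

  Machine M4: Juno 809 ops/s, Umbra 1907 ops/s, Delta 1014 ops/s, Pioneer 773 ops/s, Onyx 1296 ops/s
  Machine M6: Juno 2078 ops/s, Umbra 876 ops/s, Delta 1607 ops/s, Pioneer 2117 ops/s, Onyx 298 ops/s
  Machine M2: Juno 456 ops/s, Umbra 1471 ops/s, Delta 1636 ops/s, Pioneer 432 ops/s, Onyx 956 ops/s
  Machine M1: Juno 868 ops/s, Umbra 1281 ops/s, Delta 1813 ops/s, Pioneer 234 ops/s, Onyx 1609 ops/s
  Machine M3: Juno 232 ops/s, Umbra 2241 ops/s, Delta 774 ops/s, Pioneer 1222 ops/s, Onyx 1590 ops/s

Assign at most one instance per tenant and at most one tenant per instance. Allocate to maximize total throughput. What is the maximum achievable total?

Maximum total: 8452 ops/s

Optimal: Juno→Machine M6 (2078 ops/s), Umbra→Machine M4 (1907 ops/s), Delta→Machine M2 (1636 ops/s), Pioneer→Machine M3 (1222 ops/s), Onyx→Machine M1 (1609 ops/s) — total 2078+1907+1636+1222+1609 = 8452 ops/s.
Swapping Delta↔Onyx (Delta→Machine M1 1813 ops/s, Onyx→Machine M2 956 ops/s) loses 476.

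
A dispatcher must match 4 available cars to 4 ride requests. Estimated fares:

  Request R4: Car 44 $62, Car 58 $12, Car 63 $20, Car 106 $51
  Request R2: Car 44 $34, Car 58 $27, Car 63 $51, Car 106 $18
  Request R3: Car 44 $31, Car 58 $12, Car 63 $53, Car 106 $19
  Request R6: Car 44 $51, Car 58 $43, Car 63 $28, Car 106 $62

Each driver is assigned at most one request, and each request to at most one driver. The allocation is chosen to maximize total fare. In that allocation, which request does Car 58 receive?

Car 58 receives Request R2.

Optimal: Car 44→Request R4 ($62), Car 58→Request R2 ($27), Car 63→Request R3 ($53), Car 106→Request R6 ($62) — total 62+27+53+62 = $204.
Row-greedy (each driver in turn takes its best remaining request) gives $176, worse by 28.
Checked against all permutations: $204 is optimal.
Car 58's own top request is Request R6 ($43), but forcing Car 58→Request R6 and reassigning the rest optimally gives only $181 — worse by 23.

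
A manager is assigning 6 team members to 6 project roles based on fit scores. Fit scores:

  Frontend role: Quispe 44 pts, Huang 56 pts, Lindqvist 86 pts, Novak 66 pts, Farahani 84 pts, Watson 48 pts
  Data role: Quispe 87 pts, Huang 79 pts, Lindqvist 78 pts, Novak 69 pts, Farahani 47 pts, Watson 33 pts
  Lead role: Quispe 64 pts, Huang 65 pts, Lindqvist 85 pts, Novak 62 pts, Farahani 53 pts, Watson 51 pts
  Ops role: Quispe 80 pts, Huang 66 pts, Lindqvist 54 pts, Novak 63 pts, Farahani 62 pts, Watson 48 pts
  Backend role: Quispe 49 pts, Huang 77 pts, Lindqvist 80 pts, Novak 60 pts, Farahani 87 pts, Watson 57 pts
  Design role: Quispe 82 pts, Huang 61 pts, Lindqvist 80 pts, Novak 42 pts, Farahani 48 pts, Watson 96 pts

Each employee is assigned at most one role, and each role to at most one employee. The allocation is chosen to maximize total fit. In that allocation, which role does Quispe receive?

Quispe receives Ops role.

This is the linear assignment problem.
Optimal: Quispe→Ops role (80 pts), Huang→Data role (79 pts), Lindqvist→Lead role (85 pts), Novak→Frontend role (66 pts), Farahani→Backend role (87 pts), Watson→Design role (96 pts) — total 80+79+85+66+87+96 = 493 pts.
Column-greedy (each role in turn goes to its best remaining employee) gives 484 pts, worse by 9.
Quispe's own top role is Data role (87 pts), but forcing Quispe→Data role and reassigning the rest optimally gives only 492 pts — worse by 1.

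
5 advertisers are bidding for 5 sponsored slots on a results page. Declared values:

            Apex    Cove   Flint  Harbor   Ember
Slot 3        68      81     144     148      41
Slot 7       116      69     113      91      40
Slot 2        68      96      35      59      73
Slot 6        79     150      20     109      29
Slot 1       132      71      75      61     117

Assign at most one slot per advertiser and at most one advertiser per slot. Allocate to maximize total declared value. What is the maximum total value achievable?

Max total: $616

This is a one-to-one assignment (maximum-weight bipartite matching).
Optimal: Apex→Slot 1 ($132), Cove→Slot 6 ($150), Flint→Slot 7 ($113), Harbor→Slot 3 ($148), Ember→Slot 2 ($73) — total 132+150+113+148+73 = $616.
Row-greedy (each advertiser in turn takes its best remaining slot) gives $590, worse by 26.
Every other assignment is strictly worse.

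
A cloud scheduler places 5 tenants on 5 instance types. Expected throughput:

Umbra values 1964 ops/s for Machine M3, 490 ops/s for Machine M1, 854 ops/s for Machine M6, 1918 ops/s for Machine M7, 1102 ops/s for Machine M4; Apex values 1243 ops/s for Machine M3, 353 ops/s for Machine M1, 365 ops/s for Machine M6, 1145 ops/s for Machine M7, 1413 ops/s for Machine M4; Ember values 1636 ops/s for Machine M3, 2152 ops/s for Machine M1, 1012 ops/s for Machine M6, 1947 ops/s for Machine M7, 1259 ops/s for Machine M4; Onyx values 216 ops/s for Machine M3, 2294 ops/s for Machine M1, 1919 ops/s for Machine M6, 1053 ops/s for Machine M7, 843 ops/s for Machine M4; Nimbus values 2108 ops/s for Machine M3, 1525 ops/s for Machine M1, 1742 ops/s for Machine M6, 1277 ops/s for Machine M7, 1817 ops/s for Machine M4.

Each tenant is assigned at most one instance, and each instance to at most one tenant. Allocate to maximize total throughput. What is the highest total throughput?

Maximum total: 9510 ops/s

This is a one-to-one assignment (maximum-weight bipartite matching).
Optimal: Umbra→Machine M7 (1918 ops/s), Apex→Machine M4 (1413 ops/s), Ember→Machine M1 (2152 ops/s), Onyx→Machine M6 (1919 ops/s), Nimbus→Machine M3 (2108 ops/s) — total 1918+1413+2152+1919+2108 = 9510 ops/s.
Max-entry greedy (repeatedly take the single best remaining cell) gives 8616 ops/s, worse by 894.
Checked against all permutations: 9510 ops/s is optimal.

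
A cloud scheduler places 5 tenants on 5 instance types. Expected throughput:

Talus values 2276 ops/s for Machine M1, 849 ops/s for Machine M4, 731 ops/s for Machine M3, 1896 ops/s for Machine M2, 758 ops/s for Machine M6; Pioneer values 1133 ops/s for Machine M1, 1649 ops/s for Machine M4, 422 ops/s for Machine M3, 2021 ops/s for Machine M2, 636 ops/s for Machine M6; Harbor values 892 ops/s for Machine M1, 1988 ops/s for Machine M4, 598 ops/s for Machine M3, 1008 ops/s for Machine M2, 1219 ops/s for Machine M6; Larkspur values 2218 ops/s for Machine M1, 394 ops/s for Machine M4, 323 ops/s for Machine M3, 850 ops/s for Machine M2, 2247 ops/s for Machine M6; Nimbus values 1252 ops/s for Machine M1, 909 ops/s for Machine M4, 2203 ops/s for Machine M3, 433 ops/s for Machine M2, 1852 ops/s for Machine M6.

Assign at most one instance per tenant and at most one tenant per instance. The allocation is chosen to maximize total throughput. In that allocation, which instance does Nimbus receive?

Optimal: Talus→Machine M1 (2276 ops/s), Pioneer→Machine M2 (2021 ops/s), Harbor→Machine M4 (1988 ops/s), Larkspur→Machine M6 (2247 ops/s), Nimbus→Machine M3 (2203 ops/s) — total 2276+2021+1988+2247+2203 = 10735 ops/s.
Next-best assignment: Talus→Machine M2, Pioneer→Machine M1, Harbor→Machine M4, Larkspur→Machine M6, Nimbus→Machine M3 = 9467 ops/s.

Nimbus receives Machine M3.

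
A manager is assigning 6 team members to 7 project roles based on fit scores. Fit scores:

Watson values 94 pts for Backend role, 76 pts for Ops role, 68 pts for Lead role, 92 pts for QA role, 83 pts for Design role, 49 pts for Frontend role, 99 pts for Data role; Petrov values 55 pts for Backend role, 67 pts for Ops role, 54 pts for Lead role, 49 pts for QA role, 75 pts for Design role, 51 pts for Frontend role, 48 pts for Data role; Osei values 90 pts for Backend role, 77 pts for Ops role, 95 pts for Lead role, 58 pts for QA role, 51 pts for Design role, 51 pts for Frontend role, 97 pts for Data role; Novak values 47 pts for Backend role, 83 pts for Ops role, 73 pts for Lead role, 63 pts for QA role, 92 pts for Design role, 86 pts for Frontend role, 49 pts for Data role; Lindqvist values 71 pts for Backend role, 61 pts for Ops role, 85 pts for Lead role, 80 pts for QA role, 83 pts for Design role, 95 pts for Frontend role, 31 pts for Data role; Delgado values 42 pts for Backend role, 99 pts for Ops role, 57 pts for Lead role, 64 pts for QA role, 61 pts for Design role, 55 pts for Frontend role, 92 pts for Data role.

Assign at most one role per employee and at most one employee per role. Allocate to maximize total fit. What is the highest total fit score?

Max total: 536 pts

Optimal: Watson→Backend role (94 pts), Petrov→Design role (75 pts), Osei→Data role (97 pts), Novak→Frontend role (86 pts), Lindqvist→Lead role (85 pts), Delgado→Ops role (99 pts) — total 94+75+97+86+85+99 = 536 pts.
Max-entry greedy (repeatedly take the single best remaining cell) gives 535 pts, worse by 1.
Swapping Novak↔Lindqvist (Novak→Lead role 73 pts, Lindqvist→Frontend role 95 pts) loses 3.
Checked against all permutations: 536 pts is optimal.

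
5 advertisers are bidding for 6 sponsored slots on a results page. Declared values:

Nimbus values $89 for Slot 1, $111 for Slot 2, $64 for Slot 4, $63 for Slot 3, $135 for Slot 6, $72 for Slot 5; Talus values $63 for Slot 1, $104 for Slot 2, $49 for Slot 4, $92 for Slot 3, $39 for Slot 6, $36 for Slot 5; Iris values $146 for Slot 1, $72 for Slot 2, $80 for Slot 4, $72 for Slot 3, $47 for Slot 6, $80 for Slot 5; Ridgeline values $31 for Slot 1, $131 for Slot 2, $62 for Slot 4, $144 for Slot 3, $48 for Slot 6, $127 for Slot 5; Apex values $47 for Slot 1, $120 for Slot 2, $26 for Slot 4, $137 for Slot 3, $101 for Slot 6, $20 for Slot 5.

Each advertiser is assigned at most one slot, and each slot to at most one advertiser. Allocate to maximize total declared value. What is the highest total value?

Optimal: Nimbus→Slot 6 ($135), Talus→Slot 2 ($104), Iris→Slot 1 ($146), Ridgeline→Slot 5 ($127), Apex→Slot 3 ($137) — total 135+104+146+127+137 = $649.
Max-entry greedy (repeatedly take the single best remaining cell) gives $594, worse by 55.
Next-best assignment: Nimbus→Slot 6, Talus→Slot 3, Iris→Slot 1, Ridgeline→Slot 5, Apex→Slot 2 = $620.
Swapping Apex↔Talus (Apex→Slot 2 $120, Talus→Slot 3 $92) loses 29.
Checked against all permutations: $649 is optimal.

Maximum total: $649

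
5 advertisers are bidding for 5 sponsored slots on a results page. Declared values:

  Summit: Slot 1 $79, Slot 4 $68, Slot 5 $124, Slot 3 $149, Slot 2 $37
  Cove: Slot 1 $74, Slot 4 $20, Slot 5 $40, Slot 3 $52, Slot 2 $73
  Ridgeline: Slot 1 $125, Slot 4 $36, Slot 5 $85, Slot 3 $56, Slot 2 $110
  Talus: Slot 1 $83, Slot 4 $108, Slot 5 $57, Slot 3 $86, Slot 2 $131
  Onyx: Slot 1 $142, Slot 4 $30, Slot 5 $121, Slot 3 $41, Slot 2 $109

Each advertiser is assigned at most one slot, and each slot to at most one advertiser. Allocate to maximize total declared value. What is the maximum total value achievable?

Optimal: Summit→Slot 3 ($149), Cove→Slot 2 ($73), Ridgeline→Slot 1 ($125), Talus→Slot 4 ($108), Onyx→Slot 5 ($121) — total 149+73+125+108+121 = $576.
Row-greedy (each advertiser in turn takes its best remaining slot) gives $562, worse by 14.
No other one-to-one assignment exceeds $576.

Maximum total: $576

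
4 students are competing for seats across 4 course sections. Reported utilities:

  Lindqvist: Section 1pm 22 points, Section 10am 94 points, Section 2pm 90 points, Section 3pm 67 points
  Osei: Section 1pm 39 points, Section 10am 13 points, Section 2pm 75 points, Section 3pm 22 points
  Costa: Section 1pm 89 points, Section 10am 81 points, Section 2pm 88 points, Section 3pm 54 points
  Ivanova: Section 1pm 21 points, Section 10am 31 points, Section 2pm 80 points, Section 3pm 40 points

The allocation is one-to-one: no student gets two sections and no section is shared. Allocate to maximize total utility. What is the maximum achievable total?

Maximum total: 298 points

This is the linear assignment problem.
Optimal: Lindqvist→Section 10am (94 points), Osei→Section 2pm (75 points), Costa→Section 1pm (89 points), Ivanova→Section 3pm (40 points) — total 94+75+89+40 = 298 points.
Column-greedy (each section in turn goes to its best remaining student) gives 285 points, worse by 13.
Next-best assignment: Lindqvist→Section 10am, Osei→Section 3pm, Costa→Section 1pm, Ivanova→Section 2pm = 285 points.
Swapping Lindqvist↔Costa (Lindqvist→Section 1pm 22 points, Costa→Section 10am 81 points) loses 80.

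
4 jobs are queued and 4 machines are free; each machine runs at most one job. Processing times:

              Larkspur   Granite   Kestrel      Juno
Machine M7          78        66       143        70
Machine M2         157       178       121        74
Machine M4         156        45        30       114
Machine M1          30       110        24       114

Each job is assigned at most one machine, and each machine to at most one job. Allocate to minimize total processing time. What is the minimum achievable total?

Optimal: Larkspur→Machine M1 (30 min), Granite→Machine M7 (66 min), Kestrel→Machine M4 (30 min), Juno→Machine M2 (74 min) — total 30+66+30+74 = 200 min.
Min-entry greedy (repeatedly take the single cheapest remaining cell) gives 296 min, worse by 96.
Swapping Kestrel↔Juno (Kestrel→Machine M2 121 min, Juno→Machine M4 114 min) adds 131.

Minimum total: 200 min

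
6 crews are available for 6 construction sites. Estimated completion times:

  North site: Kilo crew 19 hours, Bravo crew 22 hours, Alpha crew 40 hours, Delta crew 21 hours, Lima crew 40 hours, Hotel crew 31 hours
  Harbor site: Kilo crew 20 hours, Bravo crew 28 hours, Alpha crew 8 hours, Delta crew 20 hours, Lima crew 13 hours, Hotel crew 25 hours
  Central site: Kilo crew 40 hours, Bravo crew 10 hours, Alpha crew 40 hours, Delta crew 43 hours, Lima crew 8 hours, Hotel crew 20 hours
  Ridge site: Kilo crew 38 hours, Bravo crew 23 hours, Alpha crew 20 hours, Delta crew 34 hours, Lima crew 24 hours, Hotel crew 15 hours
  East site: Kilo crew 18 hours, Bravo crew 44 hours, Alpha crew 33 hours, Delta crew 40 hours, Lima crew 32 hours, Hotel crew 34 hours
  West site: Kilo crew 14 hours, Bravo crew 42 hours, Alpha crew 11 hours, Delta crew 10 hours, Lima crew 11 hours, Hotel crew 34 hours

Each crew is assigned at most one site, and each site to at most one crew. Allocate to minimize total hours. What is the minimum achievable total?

Optimal: Kilo crew→East site (18 hours), Bravo crew→North site (22 hours), Alpha crew→Harbor site (8 hours), Delta crew→West site (10 hours), Lima crew→Central site (8 hours), Hotel crew→Ridge site (15 hours) — total 18+22+8+10+8+15 = 81 hours.
Column-greedy (each site in turn goes to its cheapest remaining crew) gives 132 hours, worse by 51.
Next-best assignment: Kilo crew→East site, Bravo crew→Central site, Alpha crew→Harbor site, Delta crew→North site, Lima crew→West site, Hotel crew→Ridge site = 83 hours.
Swapping Lima crew↔Hotel crew (Lima crew→Ridge site 24 hours, Hotel crew→Central site 20 hours) adds 21.

Min total: 81 hours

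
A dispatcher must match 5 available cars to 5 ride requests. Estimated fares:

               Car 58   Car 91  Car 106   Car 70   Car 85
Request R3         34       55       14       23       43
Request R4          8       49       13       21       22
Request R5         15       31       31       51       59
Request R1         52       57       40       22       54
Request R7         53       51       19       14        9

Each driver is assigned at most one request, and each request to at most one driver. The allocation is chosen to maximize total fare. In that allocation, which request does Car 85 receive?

Treat this as an assignment problem: match each driver to one request.
Optimal: Car 58→Request R7 ($53), Car 91→Request R4 ($49), Car 106→Request R1 ($40), Car 70→Request R5 ($51), Car 85→Request R3 ($43) — total 53+49+40+51+43 = $236.
Max-entry greedy (repeatedly take the single best remaining cell) gives $205, worse by 31.
Car 85's own top request is Request R5 ($59), but forcing Car 85→Request R5 and reassigning the rest optimally gives only $228 — worse by 8.

Car 85 receives Request R3.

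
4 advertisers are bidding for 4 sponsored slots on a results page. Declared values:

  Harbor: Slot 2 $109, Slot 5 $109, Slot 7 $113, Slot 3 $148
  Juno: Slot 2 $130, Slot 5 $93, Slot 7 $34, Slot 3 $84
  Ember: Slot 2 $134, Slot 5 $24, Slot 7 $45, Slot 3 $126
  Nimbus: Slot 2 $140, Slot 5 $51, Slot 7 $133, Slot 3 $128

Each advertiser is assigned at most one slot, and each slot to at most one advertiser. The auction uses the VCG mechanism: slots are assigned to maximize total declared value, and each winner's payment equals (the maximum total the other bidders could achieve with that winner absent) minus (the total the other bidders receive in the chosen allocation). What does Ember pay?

Efficient allocation: Harbor→Slot 3 ($148), Juno→Slot 5 ($93), Ember→Slot 2 ($134), Nimbus→Slot 7 ($133); total welfare W = $508.
Ember receives Slot 2 at value $134, so the others get W − 134 = $374.
Without Ember: best allocation of the remaining 3 bidders over all 4 slots is Harbor→Slot 3 ($148), Juno→Slot 2 ($130), Nimbus→Slot 7 ($133), total $411.
VCG payment = (others' best without Ember) − (others' welfare with Ember) = 411 − 374 = $37.

Ember pays $37.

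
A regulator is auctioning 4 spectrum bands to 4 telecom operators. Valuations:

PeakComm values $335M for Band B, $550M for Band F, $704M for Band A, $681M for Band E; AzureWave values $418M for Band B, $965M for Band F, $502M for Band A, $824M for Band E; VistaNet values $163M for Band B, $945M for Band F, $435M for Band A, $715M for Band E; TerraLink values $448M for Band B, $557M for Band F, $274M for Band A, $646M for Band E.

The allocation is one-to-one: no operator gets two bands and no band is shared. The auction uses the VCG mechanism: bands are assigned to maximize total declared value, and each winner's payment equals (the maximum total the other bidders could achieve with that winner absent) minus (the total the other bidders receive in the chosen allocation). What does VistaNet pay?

VistaNet pays $339M.

Efficient allocation: PeakComm→Band A ($704M), AzureWave→Band E ($824M), VistaNet→Band F ($945M), TerraLink→Band B ($448M); total welfare W = $2921M.
VistaNet receives Band F at value $945M, so the others get W − 945 = $1976M.
Without VistaNet: best allocation of the remaining 3 bidders over all 4 bands is PeakComm→Band A ($704M), AzureWave→Band F ($965M), TerraLink→Band E ($646M), total $2315M.
VCG payment = (others' best without VistaNet) − (others' welfare with VistaNet) = 2315 − 1976 = $339M.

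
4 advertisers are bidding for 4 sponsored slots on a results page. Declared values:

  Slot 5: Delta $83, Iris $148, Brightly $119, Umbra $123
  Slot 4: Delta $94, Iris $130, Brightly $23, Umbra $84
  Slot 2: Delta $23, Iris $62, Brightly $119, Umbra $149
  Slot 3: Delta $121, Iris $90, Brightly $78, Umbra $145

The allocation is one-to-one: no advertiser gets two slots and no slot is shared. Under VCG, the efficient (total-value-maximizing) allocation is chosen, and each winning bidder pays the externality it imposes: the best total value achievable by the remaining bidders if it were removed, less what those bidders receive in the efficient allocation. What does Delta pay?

Efficient allocation: Delta→Slot 3 ($121), Iris→Slot 4 ($130), Brightly→Slot 5 ($119), Umbra→Slot 2 ($149); total welfare W = $519.
Delta receives Slot 3 at value $121, so the others get W − 121 = $398.
Without Delta: best allocation of the remaining 3 bidders over all 4 slots is Iris→Slot 5 ($148), Brightly→Slot 2 ($119), Umbra→Slot 3 ($145), total $412.
VCG payment = (others' best without Delta) − (others' welfare with Delta) = 412 − 398 = $14.

Delta pays $14.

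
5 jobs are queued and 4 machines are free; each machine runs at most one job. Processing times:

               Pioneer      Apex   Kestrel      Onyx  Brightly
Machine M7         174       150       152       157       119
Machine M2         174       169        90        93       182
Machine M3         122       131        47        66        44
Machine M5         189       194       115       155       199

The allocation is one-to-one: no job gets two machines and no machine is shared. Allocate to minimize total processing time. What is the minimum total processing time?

Min total: 402 min

Optimal: Apex→Machine M7 (150 min), Onyx→Machine M2 (93 min), Brightly→Machine M3 (44 min), Kestrel→Machine M5 (115 min) — total 150+93+44+115 = 402 min.
Row-greedy (each job in turn takes its cheapest remaining machine) gives 517 min, worse by 115.
Next-best assignment: Pioneer→Machine M7, Onyx→Machine M2, Brightly→Machine M3, Kestrel→Machine M5 = 426 min.
Swapping Brightly↔Apex (Brightly→Machine M7 119 min, Apex→Machine M3 131 min) adds 56.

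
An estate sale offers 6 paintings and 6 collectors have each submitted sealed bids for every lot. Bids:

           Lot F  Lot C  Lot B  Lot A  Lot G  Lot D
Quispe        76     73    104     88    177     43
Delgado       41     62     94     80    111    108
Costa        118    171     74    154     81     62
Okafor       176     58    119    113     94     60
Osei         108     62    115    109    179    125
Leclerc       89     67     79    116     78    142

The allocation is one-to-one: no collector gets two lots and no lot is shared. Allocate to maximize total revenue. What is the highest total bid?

Maximum total: $869

Optimal: Quispe→Lot G ($177), Delgado→Lot B ($94), Costa→Lot C ($171), Okafor→Lot F ($176), Osei→Lot A ($109), Leclerc→Lot D ($142) — total 177+94+171+176+109+142 = $869.
No other one-to-one assignment exceeds $869.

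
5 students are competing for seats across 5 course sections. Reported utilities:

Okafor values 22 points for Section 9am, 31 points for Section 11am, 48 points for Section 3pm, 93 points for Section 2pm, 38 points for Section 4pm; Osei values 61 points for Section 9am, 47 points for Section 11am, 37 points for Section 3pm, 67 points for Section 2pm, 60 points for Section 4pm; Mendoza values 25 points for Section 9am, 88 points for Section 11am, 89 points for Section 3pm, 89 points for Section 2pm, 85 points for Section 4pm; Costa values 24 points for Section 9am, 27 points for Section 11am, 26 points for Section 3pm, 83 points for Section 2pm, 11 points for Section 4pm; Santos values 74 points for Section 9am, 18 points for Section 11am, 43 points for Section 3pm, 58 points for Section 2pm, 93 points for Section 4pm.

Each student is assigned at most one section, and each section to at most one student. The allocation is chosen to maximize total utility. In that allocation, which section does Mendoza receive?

Mendoza receives Section 11am.

Optimal: Okafor→Section 3pm (48 points), Osei→Section 9am (61 points), Mendoza→Section 11am (88 points), Costa→Section 2pm (83 points), Santos→Section 4pm (93 points) — total 48+61+88+83+93 = 373 points.
Column-greedy (each section in turn goes to its best remaining student) gives 353 points, worse by 20.
Checked against all permutations: 373 points is optimal.
Mendoza's own top section is Section 3pm (89 points), but forcing Mendoza→Section 3pm and reassigning the rest optimally gives only 363 points — worse by 10.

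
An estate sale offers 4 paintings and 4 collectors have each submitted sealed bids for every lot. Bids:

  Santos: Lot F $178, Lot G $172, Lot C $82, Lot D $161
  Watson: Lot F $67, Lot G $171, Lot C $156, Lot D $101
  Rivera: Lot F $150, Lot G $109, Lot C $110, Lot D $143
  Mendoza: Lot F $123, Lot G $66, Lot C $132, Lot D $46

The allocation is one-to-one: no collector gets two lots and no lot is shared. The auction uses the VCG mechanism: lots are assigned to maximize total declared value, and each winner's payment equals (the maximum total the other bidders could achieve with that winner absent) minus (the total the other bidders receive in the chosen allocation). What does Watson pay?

Efficient allocation: Santos→Lot F ($178), Watson→Lot G ($171), Rivera→Lot D ($143), Mendoza→Lot C ($132); total welfare W = $624.
Watson receives Lot G at value $171, so the others get W − 171 = $453.
Without Watson: best allocation of the remaining 3 bidders over all 4 lots is Santos→Lot G ($172), Rivera→Lot F ($150), Mendoza→Lot C ($132), total $454.
VCG payment = (others' best without Watson) − (others' welfare with Watson) = 454 − 453 = $1.

Watson pays $1.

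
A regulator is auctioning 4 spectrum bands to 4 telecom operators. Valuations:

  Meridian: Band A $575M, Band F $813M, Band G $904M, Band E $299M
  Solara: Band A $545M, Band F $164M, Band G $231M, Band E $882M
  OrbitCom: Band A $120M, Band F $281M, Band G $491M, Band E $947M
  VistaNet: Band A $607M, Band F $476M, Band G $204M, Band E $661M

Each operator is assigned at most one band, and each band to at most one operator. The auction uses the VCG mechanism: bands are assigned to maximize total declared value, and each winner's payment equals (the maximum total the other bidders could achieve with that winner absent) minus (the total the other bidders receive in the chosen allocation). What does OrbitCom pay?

OrbitCom pays $468M.

Efficient allocation: Meridian→Band G ($904M), Solara→Band A ($545M), OrbitCom→Band E ($947M), VistaNet→Band F ($476M); total welfare W = $2872M.
OrbitCom receives Band E at value $947M, so the others get W − 947 = $1925M.
Without OrbitCom: best allocation of the remaining 3 bidders over all 4 bands is Meridian→Band G ($904M), Solara→Band E ($882M), VistaNet→Band A ($607M), total $2393M.
VCG payment = (others' best without OrbitCom) − (others' welfare with OrbitCom) = 2393 − 1925 = $468M.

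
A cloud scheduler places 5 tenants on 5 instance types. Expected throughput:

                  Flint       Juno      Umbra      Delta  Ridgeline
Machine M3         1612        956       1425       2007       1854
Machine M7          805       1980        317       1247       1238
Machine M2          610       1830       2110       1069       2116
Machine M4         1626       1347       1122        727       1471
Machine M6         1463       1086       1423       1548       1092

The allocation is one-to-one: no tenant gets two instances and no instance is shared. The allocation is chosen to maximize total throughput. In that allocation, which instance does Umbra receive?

Umbra receives Machine M6.

Optimal: Flint→Machine M4 (1626 ops/s), Juno→Machine M7 (1980 ops/s), Umbra→Machine M6 (1423 ops/s), Delta→Machine M3 (2007 ops/s), Ridgeline→Machine M2 (2116 ops/s) — total 1626+1980+1423+2007+2116 = 9152 ops/s.
Row-greedy (each tenant in turn takes its best remaining instance) gives 8815 ops/s, worse by 337.
Umbra's own top instance is Machine M2 (2110 ops/s), but forcing Umbra→Machine M2 and reassigning the rest optimally gives only 9118 ops/s — worse by 34.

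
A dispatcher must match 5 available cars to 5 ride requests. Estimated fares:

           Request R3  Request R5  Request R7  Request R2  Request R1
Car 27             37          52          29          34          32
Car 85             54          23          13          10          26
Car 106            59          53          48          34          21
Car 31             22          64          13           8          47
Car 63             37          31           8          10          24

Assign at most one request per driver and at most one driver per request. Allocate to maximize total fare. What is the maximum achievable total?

Optimal: Car 27→Request R2 ($34), Car 85→Request R3 ($54), Car 106→Request R7 ($48), Car 31→Request R5 ($64), Car 63→Request R1 ($24) — total 34+54+48+64+24 = $224.
Max-entry greedy (repeatedly take the single best remaining cell) gives $191, worse by 33.
Next-best assignment: Car 27→Request R2, Car 85→Request R3, Car 106→Request R7, Car 31→Request R1, Car 63→Request R5 = $214.
Checked against all permutations: $224 is optimal.

Max total: $224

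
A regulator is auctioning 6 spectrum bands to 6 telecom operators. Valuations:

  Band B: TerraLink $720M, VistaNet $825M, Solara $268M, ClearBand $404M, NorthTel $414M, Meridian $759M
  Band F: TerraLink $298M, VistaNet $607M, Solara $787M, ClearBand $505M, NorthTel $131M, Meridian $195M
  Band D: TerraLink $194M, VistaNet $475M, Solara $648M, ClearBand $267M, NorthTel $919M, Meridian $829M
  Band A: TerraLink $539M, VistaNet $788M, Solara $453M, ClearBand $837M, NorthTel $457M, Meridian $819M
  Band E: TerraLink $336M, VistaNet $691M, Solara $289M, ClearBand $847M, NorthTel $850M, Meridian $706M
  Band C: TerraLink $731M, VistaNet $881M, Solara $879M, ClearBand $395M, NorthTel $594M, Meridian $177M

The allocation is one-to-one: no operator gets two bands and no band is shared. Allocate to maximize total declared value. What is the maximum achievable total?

This is a one-to-one assignment (maximum-weight bipartite matching).
Optimal: TerraLink→Band B ($720M), VistaNet→Band C ($881M), Solara→Band F ($787M), ClearBand→Band E ($847M), NorthTel→Band D ($919M), Meridian→Band A ($819M) — total 720+881+787+847+919+819 = $4973M.
Row-greedy (each operator in turn takes its best remaining band) gives $4928M, worse by 45.
Swapping VistaNet↔NorthTel (VistaNet→Band D $475M, NorthTel→Band C $594M) loses 731.
No other one-to-one assignment exceeds $4973M.

Max total: $4973M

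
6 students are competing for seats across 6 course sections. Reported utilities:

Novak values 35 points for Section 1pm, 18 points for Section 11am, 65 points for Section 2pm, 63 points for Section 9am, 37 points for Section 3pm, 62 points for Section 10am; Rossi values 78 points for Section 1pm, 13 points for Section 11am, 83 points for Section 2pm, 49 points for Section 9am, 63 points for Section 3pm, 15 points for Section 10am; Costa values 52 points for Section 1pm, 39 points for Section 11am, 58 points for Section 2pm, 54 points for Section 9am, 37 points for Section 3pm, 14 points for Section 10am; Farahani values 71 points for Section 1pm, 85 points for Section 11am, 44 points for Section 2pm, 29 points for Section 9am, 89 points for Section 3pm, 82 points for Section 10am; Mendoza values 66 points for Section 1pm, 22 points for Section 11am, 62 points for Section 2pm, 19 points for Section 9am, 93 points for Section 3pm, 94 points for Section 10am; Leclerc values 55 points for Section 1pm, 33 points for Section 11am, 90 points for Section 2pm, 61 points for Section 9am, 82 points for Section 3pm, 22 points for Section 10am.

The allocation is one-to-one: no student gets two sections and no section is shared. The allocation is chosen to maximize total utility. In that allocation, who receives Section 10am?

Novak receives Section 10am.

Optimal: Novak→Section 10am (62 points), Rossi→Section 1pm (78 points), Costa→Section 9am (54 points), Farahani→Section 11am (85 points), Mendoza→Section 3pm (93 points), Leclerc→Section 2pm (90 points) — total 62+78+54+85+93+90 = 462 points.
Column-greedy (each section in turn goes to its best remaining student) gives 423 points, worse by 39.
Novak's own top section is Section 2pm (65 points), but forcing Novak→Section 2pm and reassigning the rest optimally gives only 458 points — worse by 4.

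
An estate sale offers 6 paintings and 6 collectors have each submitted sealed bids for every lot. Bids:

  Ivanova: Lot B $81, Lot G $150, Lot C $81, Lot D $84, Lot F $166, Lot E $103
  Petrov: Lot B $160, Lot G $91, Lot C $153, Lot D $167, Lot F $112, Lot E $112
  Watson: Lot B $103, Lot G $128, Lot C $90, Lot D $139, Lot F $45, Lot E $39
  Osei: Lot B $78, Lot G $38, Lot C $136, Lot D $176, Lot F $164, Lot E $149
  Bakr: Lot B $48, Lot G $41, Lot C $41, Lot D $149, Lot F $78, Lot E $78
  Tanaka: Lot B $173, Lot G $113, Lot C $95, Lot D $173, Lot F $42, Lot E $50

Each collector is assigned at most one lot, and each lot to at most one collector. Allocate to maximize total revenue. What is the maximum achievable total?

Maximum total: $918

This is the linear assignment problem.
Optimal: Ivanova→Lot F ($166), Petrov→Lot C ($153), Watson→Lot G ($128), Osei→Lot E ($149), Bakr→Lot D ($149), Tanaka→Lot B ($173) — total 166+153+128+149+149+173 = $918.
Row-greedy (each collector in turn takes its best remaining lot) gives $753, worse by 165.
Next-best assignment: Ivanova→Lot F, Petrov→Lot C, Watson→Lot G, Osei→Lot D, Bakr→Lot E, Tanaka→Lot B = $874.
Swapping Petrov↔Osei (Petrov→Lot E $112, Osei→Lot C $136) loses 54.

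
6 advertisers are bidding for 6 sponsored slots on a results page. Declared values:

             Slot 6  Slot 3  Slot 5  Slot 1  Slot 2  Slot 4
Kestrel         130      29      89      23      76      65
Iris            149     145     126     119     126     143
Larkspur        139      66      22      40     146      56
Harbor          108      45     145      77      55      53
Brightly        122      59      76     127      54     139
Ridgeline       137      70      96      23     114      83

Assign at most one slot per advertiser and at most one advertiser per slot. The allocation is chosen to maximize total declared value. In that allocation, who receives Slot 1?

Brightly receives Slot 1.

Optimal: Kestrel→Slot 6 ($130), Iris→Slot 3 ($145), Larkspur→Slot 2 ($146), Harbor→Slot 5 ($145), Brightly→Slot 1 ($127), Ridgeline→Slot 4 ($83) — total 130+145+146+145+127+83 = $776.
Brightly's own top slot is Slot 4 ($139), but forcing Brightly→Slot 4 and reassigning the rest optimally gives only $749 — worse by 27.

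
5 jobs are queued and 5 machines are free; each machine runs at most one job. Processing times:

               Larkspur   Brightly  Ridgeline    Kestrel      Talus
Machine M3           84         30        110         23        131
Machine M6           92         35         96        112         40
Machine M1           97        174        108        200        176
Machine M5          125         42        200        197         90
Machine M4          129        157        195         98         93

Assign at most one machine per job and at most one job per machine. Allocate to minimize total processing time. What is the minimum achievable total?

Min total: 342 min

Optimal: Larkspur→Machine M4 (129 min), Brightly→Machine M5 (42 min), Ridgeline→Machine M1 (108 min), Kestrel→Machine M3 (23 min), Talus→Machine M6 (40 min) — total 129+42+108+23+40 = 342 min.
Min-entry greedy (repeatedly take the single cheapest remaining cell) gives 440 min, worse by 98.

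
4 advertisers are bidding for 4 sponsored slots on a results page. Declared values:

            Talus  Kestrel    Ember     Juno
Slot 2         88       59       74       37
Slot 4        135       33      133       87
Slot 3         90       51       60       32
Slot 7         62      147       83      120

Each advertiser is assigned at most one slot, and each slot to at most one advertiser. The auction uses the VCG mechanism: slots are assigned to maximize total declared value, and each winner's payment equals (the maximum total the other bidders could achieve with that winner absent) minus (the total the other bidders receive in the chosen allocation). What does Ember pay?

Efficient allocation: Talus→Slot 3 ($90), Kestrel→Slot 7 ($147), Ember→Slot 4 ($133), Juno→Slot 2 ($37); total welfare W = $407.
Ember receives Slot 4 at value $133, so the others get W − 133 = $274.
Without Ember: best allocation of the remaining 3 bidders over all 4 slots is Talus→Slot 3 ($90), Kestrel→Slot 7 ($147), Juno→Slot 4 ($87), total $324.
VCG payment = (others' best without Ember) − (others' welfare with Ember) = 324 − 274 = $50.

Ember pays $50.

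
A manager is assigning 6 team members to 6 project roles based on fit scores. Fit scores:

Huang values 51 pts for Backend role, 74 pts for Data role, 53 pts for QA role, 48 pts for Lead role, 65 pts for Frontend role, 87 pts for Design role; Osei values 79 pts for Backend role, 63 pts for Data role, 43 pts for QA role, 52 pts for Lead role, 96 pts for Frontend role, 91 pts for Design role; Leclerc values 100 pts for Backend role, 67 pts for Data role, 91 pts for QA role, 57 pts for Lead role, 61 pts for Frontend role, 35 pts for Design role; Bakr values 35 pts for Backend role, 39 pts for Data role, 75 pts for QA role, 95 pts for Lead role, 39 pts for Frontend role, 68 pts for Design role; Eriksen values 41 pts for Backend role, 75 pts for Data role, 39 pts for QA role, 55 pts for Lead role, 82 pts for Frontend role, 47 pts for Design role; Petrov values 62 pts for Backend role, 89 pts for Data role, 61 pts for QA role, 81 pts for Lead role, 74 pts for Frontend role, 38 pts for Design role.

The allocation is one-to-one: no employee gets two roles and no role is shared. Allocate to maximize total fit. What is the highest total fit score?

This is the linear assignment problem.
Optimal: Huang→Design role (87 pts), Osei→Backend role (79 pts), Leclerc→QA role (91 pts), Bakr→Lead role (95 pts), Eriksen→Frontend role (82 pts), Petrov→Data role (89 pts) — total 87+79+91+95+82+89 = 523 pts.
Column-greedy (each role in turn goes to its best remaining employee) gives 502 pts, worse by 21.
Next-best assignment: Huang→Design role, Osei→Frontend role, Leclerc→Backend role, Bakr→QA role, Eriksen→Data role, Petrov→Lead role = 514 pts.
Every other assignment is strictly worse.

Maximum total: 523 pts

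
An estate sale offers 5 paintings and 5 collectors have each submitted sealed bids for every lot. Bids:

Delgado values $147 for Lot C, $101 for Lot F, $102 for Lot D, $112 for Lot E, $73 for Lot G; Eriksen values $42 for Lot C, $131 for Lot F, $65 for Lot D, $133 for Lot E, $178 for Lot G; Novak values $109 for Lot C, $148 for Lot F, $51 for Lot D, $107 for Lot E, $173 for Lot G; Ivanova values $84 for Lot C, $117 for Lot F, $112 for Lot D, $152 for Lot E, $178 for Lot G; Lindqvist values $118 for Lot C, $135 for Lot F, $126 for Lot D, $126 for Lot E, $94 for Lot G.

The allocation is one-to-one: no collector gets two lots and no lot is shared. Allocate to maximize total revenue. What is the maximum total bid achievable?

Optimal: Delgado→Lot C ($147), Eriksen→Lot G ($178), Novak→Lot F ($148), Ivanova→Lot E ($152), Lindqvist→Lot D ($126) — total 147+178+148+152+126 = $751.
Next-best assignment: Delgado→Lot C, Eriksen→Lot E, Novak→Lot F, Ivanova→Lot G, Lindqvist→Lot D = $732.

Max total: $751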